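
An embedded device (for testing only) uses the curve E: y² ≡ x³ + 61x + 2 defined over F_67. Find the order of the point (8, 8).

12

2P: tangent at (8, 8): λ = (3·8² + 61)/(2·8) ≡ 52/16. 16⁻¹ ≡ 21 (mod 67), so λ ≡ 52·21 ≡ 20.
  x = λ² - 8 - 8 = 400 - 16 ≡ 49; y = λ·(8 - 49) - 8 ≡ 43. → (49, 43)
3P: (49, 43) + (8, 8). λ = (8 - 43)/(8 - 49) ≡ 32/26 mod 67. 26⁻¹ ≡ 49 (mod 67) since 26·49 = 1274 ≡ 1, so λ ≡ 27.
  x = λ² - 49 - 8 = 729 - 57 ≡ 2; y = λ·(49 - 2) - 43 ≡ 20. → (2, 20)
4P: (2, 20) + (8, 8). λ = (8 - 20)/(8 - 2) ≡ 55/6 mod 67. 6⁻¹ ≡ 56 (mod 67), so λ ≡ 65.
  x = λ² - 2 - 8 = 4225 - 10 ≡ 61; y = λ·(2 - 61) - 20 ≡ 31. → (61, 31)
5P: (61, 31) + (8, 8). λ = (8 - 31)/(8 - 61) ≡ 44/14 mod 67. 14⁻¹ ≡ 24 (mod 67), so λ ≡ 51.
  x = λ² - 61 - 8 = 2601 - 69 ≡ 53; y = λ·(61 - 53) - 31 ≡ 42. → (53, 42)
6P: (53, 42) + (8, 8). λ = (8 - 42)/(8 - 53) ≡ 33/22 mod 67. 22⁻¹ ≡ 64 (mod 67), so λ ≡ 35.
  x = λ² - 53 - 8 = 1225 - 61 ≡ 25; y = λ·(53 - 25) - 42 ≡ 0. → (25, 0)
7P: (25, 0) + (8, 8). λ = (8 - 0)/(8 - 25) ≡ 8/50 mod 67. 50⁻¹ ≡ 63 (mod 67) since 50·63 = 3150 ≡ 1, so λ ≡ 35.
  x = λ² - 25 - 8 = 1225 - 33 ≡ 53; y = λ·(25 - 53) - 0 ≡ 25. → (53, 25)
8P: (53, 25) + (8, 8). λ = (8 - 25)/(8 - 53) ≡ 50/22 mod 67. 22⁻¹ ≡ 64 (mod 67), so λ ≡ 51.
  x = λ² - 53 - 8 = 2601 - 61 ≡ 61; y = λ·(53 - 61) - 25 ≡ 36. → (61, 36)
9P: (61, 36) + (8, 8). λ = (8 - 36)/(8 - 61) ≡ 39/14 mod 67. 14⁻¹ ≡ 24 (mod 67) since 14·24 = 336 ≡ 1, so λ ≡ 65.
  x = λ² - 61 - 8 = 4225 - 69 ≡ 2; y = λ·(61 - 2) - 36 ≡ 47. → (2, 47)
10P: (2, 47) + (8, 8). λ = (8 - 47)/(8 - 2) ≡ 28/6 mod 67. 6⁻¹ ≡ 56 (mod 67), so λ ≡ 27.
  x = λ² - 2 - 8 = 729 - 10 ≡ 49; y = λ·(2 - 49) - 47 ≡ 24. → (49, 24)
11P: (49, 24) + (8, 8). λ = (8 - 24)/(8 - 49) ≡ 51/26 mod 67. 26⁻¹ ≡ 49 (mod 67), so λ ≡ 20.
  x = λ² - 49 - 8 = 400 - 57 ≡ 8; y = λ·(49 - 8) - 24 ≡ 59. → (8, 59)
12P: (8, 59) + (8, 8): same x and y₁ ≡ -y₂, so the sum is 𝒪.
12P = 𝒪, so the order is 12.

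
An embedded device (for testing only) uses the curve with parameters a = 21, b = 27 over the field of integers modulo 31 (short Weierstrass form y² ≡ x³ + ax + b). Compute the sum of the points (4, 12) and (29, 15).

(4, 12) + (29, 15). λ = (15 - 12)/(29 - 4) ≡ 3/25 mod 31. 25⁻¹ ≡ 5 (mod 31), so λ ≡ 15.
  x = λ² - 4 - 29 = 225 - 33 ≡ 6; y = λ·(4 - 6) - 12 ≡ 20. → (6, 20)

(6, 20)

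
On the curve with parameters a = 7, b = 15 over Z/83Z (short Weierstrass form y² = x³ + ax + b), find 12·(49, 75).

(78, 42)

Write P = (49, 75).
Double-and-add on 12 = (1100)₂. Start with P = (49, 75) for the leading 1-bit.
double: tangent at (49, 75): λ = (3·49² + 7)/(2·75) ≡ 72/67. 67⁻¹ ≡ 57 (mod 83) since 67·57 = 3819 ≡ 1, so λ ≡ 72·57 ≡ 37.
  x = λ² - 49 - 49 = 1369 - 98 ≡ 26; y = λ·(49 - 26) - 75 ≡ 29. → (26, 29)
add P: (26, 29) + (49, 75). λ = (75 - 29)/(49 - 26) ≡ 46/23 mod 83. 23⁻¹ ≡ 65 (mod 83), so λ ≡ 2.
  x = λ² - 26 - 49 = 4 - 75 ≡ 12; y = λ·(26 - 12) - 29 ≡ 82. → (12, 82)
double: tangent at (12, 82): λ = (3·12² + 7)/(2·82) ≡ 24/81. 81⁻¹ ≡ 41 (mod 83), so λ ≡ 24·41 ≡ 71.
  x = λ² - 12 - 12 = 5041 - 24 ≡ 37; y = λ·(12 - 37) - 82 ≡ 52. → (37, 52)
double: tangent at (37, 52): λ = (3·37² + 7)/(2·52) ≡ 47/21. 21⁻¹ ≡ 4 (mod 83), so λ ≡ 47·4 ≡ 22.
  x = λ² - 37 - 37 = 484 - 74 ≡ 78; y = λ·(37 - 78) - 52 ≡ 42. → (78, 42)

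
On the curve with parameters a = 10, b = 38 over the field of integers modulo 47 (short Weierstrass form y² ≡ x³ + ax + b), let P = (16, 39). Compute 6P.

Double-and-add on 6 = (110)₂. Start with P = (16, 39) for the leading 1-bit.
double: tangent at (16, 39): λ = (3·16² + 10)/(2·39) ≡ 26/31. 31⁻¹ ≡ 44 (mod 47) since 31·44 = 1364 ≡ 1, so λ ≡ 26·44 ≡ 16.
  x = λ² - 16 - 16 = 256 - 32 ≡ 36; y = λ·(16 - 36) - 39 ≡ 17. → (36, 17)
add P: (36, 17) + (16, 39). λ = (39 - 17)/(16 - 36) ≡ 22/27 mod 47. 27⁻¹ ≡ 7 (mod 47), so λ ≡ 13.
  x = λ² - 36 - 16 = 169 - 52 ≡ 23; y = λ·(36 - 23) - 17 ≡ 11. → (23, 11)
double: tangent at (23, 11): λ = (3·23² + 10)/(2·11) ≡ 46/22. 22⁻¹ ≡ 15 (mod 47), so λ ≡ 46·15 ≡ 32.
  x = λ² - 23 - 23 = 1024 - 46 ≡ 38; y = λ·(23 - 38) - 11 ≡ 26. → (38, 26)

(38, 26)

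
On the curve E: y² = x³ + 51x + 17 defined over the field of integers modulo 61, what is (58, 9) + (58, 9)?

tangent at (58, 9): λ = (3·58² + 51)/(2·9) ≡ 17/18. 18⁻¹ ≡ 17 (mod 61) since 18·17 = 306 ≡ 1, so λ ≡ 17·17 ≡ 45.
  x = λ² - 58 - 58 = 2025 - 116 ≡ 18; y = λ·(58 - 18) - 9 ≡ 22. → (18, 22)

(18, 22)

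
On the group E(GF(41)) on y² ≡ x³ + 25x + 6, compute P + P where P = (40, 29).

(25, 15)

tangent at (40, 29): λ = (3·40² + 25)/(2·29) ≡ 28/17. 17⁻¹ ≡ 29 (mod 41), so λ ≡ 28·29 ≡ 33.
  x = λ² - 40 - 40 = 1089 - 80 ≡ 25; y = λ·(40 - 25) - 29 ≡ 15. → (25, 15)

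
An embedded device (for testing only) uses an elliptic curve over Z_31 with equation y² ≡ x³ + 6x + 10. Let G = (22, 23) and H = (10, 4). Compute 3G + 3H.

(21, 2)

First 3G:
Repeated addition: build up to 3G.
2G: tangent at (22, 23): λ = (3·22² + 6)/(2·23) ≡ 1/15. 15⁻¹ ≡ 29 (mod 31) since 15·29 = 435 ≡ 1, so λ ≡ 1·29 ≡ 29.
  x = λ² - 22 - 22 = 841 - 44 ≡ 22; y = λ·(22 - 22) - 23 ≡ 8. → (22, 8)
3G: (22, 8) + (22, 23): same x and y₁ ≡ -y₂, so the sum is O.
3G = O.
Next 3H:
Repeated addition: build up to 3H.
2H: tangent at (10, 4): λ = (3·10² + 6)/(2·4) ≡ 27/8. 8⁻¹ ≡ 4 (mod 31), so λ ≡ 27·4 ≡ 15.
  x = λ² - 10 - 10 = 225 - 20 ≡ 19; y = λ·(10 - 19) - 4 ≡ 16. → (19, 16)
3H: (19, 16) + (10, 4). λ = (4 - 16)/(10 - 19) ≡ 19/22 mod 31. 22⁻¹ ≡ 24 (mod 31), so λ ≡ 22.
  x = λ² - 19 - 10 = 484 - 29 ≡ 21; y = λ·(19 - 21) - 16 ≡ 2. → (21, 2)
3H = (21, 2).
Finally 3G + 3H:
O + (21, 2) = (21, 2) (identity).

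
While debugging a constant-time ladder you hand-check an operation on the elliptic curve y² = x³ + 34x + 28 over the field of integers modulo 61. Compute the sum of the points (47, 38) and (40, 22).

(47, 38) + (40, 22). λ = (22 - 38)/(40 - 47) ≡ 45/54 mod 61. 54⁻¹ ≡ 26 (mod 61), so λ ≡ 11.
  x = λ² - 47 - 40 = 121 - 87 ≡ 34; y = λ·(47 - 34) - 38 ≡ 44. → (34, 44)

(34, 44)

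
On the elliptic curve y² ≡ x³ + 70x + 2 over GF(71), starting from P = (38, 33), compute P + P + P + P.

(70, 59)

Repeated addition: build up to 4P.
2P: tangent at (38, 33): λ = (3·38² + 70)/(2·33) ≡ 0/66. 66⁻¹ ≡ 14 (mod 71), so λ ≡ 0·14 ≡ 0.
  x = λ² - 38 - 38 = 0 - 76 ≡ 66; y = λ·(38 - 66) - 33 ≡ 38. → (66, 38)
3P: (66, 38) + (38, 33). λ = (33 - 38)/(38 - 66) ≡ 66/43 mod 71. 43⁻¹ ≡ 38 (mod 71), so λ ≡ 23.
  x = λ² - 66 - 38 = 529 - 104 ≡ 70; y = λ·(66 - 70) - 38 ≡ 12. → (70, 12)
4P: (70, 12) + (38, 33). λ = (33 - 12)/(38 - 70) ≡ 21/39 mod 71. 39⁻¹ ≡ 51 (mod 71) since 39·51 = 1989 ≡ 1, so λ ≡ 6.
  x = λ² - 70 - 38 = 36 - 108 ≡ 70; y = λ·(70 - 70) - 12 ≡ 59. → (70, 59)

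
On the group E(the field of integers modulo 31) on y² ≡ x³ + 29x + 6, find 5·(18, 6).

Write P = (18, 6).
Double-and-add on 5 = (101)₂. Start with P = (18, 6) for the leading 1-bit.
double: tangent at (18, 6): λ = (3·18² + 29)/(2·6) ≡ 9/12. 12⁻¹ ≡ 13 (mod 31), so λ ≡ 9·13 ≡ 24.
  x = λ² - 18 - 18 = 576 - 36 ≡ 13; y = λ·(18 - 13) - 6 ≡ 21. → (13, 21)
double: tangent at (13, 21): λ = (3·13² + 29)/(2·21) ≡ 9/11. 11⁻¹ ≡ 17 (mod 31), so λ ≡ 9·17 ≡ 29.
  x = λ² - 13 - 13 = 841 - 26 ≡ 9; y = λ·(13 - 9) - 21 ≡ 2. → (9, 2)
add P: (9, 2) + (18, 6). λ = (6 - 2)/(18 - 9) ≡ 4/9 mod 31. 9⁻¹ ≡ 7 (mod 31) since 9·7 = 63 ≡ 1, so λ ≡ 28.
  x = λ² - 9 - 18 = 784 - 27 ≡ 13; y = λ·(9 - 13) - 2 ≡ 10. → (13, 10)

(13, 10)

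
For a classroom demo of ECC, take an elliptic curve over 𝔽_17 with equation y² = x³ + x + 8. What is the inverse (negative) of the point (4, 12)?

-(4, 12) = (4, -12 mod 17) = (4, 5).

(4, 5)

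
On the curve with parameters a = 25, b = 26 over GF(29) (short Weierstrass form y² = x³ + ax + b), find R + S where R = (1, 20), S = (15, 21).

(17, 12)

(1, 20) + (15, 21). λ = (21 - 20)/(15 - 1) ≡ 1/14 mod 29. 14⁻¹ ≡ 27 (mod 29), so λ ≡ 27.
  x = λ² - 1 - 15 = 729 - 16 ≡ 17; y = λ·(1 - 17) - 20 ≡ 12. → (17, 12)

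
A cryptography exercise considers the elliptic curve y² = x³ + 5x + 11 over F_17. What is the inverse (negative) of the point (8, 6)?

(8, 11)

-(8, 6) = (8, -6 mod 17) = (8, 11).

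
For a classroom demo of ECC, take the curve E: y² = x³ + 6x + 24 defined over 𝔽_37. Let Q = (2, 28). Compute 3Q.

Repeated addition: build up to 3Q.
2Q: tangent at (2, 28): λ = (3·2² + 6)/(2·28) ≡ 18/19. 19⁻¹ ≡ 2 (mod 37) since 19·2 = 38 ≡ 1, so λ ≡ 18·2 ≡ 36.
  x = λ² - 2 - 2 = 1296 - 4 ≡ 34; y = λ·(2 - 34) - 28 ≡ 4. → (34, 4)
3Q: (34, 4) + (2, 28). λ = (28 - 4)/(2 - 34) ≡ 24/5 mod 37. 5⁻¹ ≡ 15 (mod 37), so λ ≡ 27.
  x = λ² - 34 - 2 = 729 - 36 ≡ 27; y = λ·(34 - 27) - 4 ≡ 0. → (27, 0)

(27, 0)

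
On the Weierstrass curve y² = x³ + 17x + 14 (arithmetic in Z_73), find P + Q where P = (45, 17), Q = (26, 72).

(67, 39)

(45, 17) + (26, 72). λ = (72 - 17)/(26 - 45) ≡ 55/54 mod 73. 54⁻¹ ≡ 23 (mod 73) since 54·23 = 1242 ≡ 1, so λ ≡ 24.
  x = λ² - 45 - 26 = 576 - 71 ≡ 67; y = λ·(45 - 67) - 17 ≡ 39. → (67, 39)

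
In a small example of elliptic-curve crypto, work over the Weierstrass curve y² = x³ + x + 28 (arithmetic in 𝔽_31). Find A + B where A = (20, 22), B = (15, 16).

(21, 14)

(20, 22) + (15, 16). λ = (16 - 22)/(15 - 20) ≡ 25/26 mod 31. 26⁻¹ ≡ 6 (mod 31) since 26·6 = 156 ≡ 1, so λ ≡ 26.
  x = λ² - 20 - 15 = 676 - 35 ≡ 21; y = λ·(20 - 21) - 22 ≡ 14. → (21, 14)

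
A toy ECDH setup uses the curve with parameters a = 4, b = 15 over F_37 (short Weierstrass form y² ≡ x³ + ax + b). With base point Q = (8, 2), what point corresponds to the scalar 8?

Double-and-add on 8 = (1000)₂. Start with Q = (8, 2) for the leading 1-bit.
double: tangent at (8, 2): λ = (3·8² + 4)/(2·2) ≡ 11/4. 4⁻¹ ≡ 28 (mod 37) since 4·28 = 112 ≡ 1, so λ ≡ 11·28 ≡ 12.
  x = λ² - 8 - 8 = 144 - 16 ≡ 17; y = λ·(8 - 17) - 2 ≡ 1. → (17, 1)
double: tangent at (17, 1): λ = (3·17² + 4)/(2·1) ≡ 20/2. 2⁻¹ ≡ 19 (mod 37) since 2·19 = 38 ≡ 1, so λ ≡ 20·19 ≡ 10.
  x = λ² - 17 - 17 = 100 - 34 ≡ 29; y = λ·(17 - 29) - 1 ≡ 27. → (29, 27)
double: tangent at (29, 27): λ = (3·29² + 4)/(2·27) ≡ 11/17. 17⁻¹ ≡ 24 (mod 37), so λ ≡ 11·24 ≡ 5.
  x = λ² - 29 - 29 = 25 - 58 ≡ 4; y = λ·(29 - 4) - 27 ≡ 24. → (4, 24)

(4, 24)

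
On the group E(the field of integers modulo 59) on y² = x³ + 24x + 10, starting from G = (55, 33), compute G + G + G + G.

Repeated addition: build up to 4G.
2G: tangent at (55, 33): λ = (3·55² + 24)/(2·33) ≡ 13/7. 7⁻¹ ≡ 17 (mod 59) since 7·17 = 119 ≡ 1, so λ ≡ 13·17 ≡ 44.
  x = λ² - 55 - 55 = 1936 - 110 ≡ 56; y = λ·(55 - 56) - 33 ≡ 41. → (56, 41)
3G: (56, 41) + (55, 33). λ = (33 - 41)/(55 - 56) ≡ 51/58 mod 59. 58⁻¹ ≡ 58 (mod 59) since 58·58 = 3364 ≡ 1, so λ ≡ 8.
  x = λ² - 56 - 55 = 64 - 111 ≡ 12; y = λ·(56 - 12) - 41 ≡ 16. → (12, 16)
4G: (12, 16) + (55, 33). λ = (33 - 16)/(55 - 12) ≡ 17/43 mod 59. 43⁻¹ ≡ 11 (mod 59), so λ ≡ 10.
  x = λ² - 12 - 55 = 100 - 67 ≡ 33; y = λ·(12 - 33) - 16 ≡ 10. → (33, 10)

(33, 10)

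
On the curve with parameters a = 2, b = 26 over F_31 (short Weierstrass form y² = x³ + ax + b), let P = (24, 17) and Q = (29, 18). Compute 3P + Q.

First 3P:
Repeated addition: build up to 3P.
2P: tangent at (24, 17): λ = (3·24² + 2)/(2·17) ≡ 25/3. 3⁻¹ ≡ 21 (mod 31) since 3·21 = 63 ≡ 1, so λ ≡ 25·21 ≡ 29.
  x = λ² - 24 - 24 = 841 - 48 ≡ 18; y = λ·(24 - 18) - 17 ≡ 2. → (18, 2)
3P: (18, 2) + (24, 17). λ = (17 - 2)/(24 - 18) ≡ 15/6 mod 31. 6⁻¹ ≡ 26 (mod 31) since 6·26 = 156 ≡ 1, so λ ≡ 18.
  x = λ² - 18 - 24 = 324 - 42 ≡ 3; y = λ·(18 - 3) - 2 ≡ 20. → (3, 20)
3P = (3, 20).
Finally 3P + Q:
(3, 20) + (29, 18). λ = (18 - 20)/(29 - 3) ≡ 29/26 mod 31. 26⁻¹ ≡ 6 (mod 31), so λ ≡ 19.
  x = λ² - 3 - 29 = 361 - 32 ≡ 19; y = λ·(3 - 19) - 20 ≡ 17. → (19, 17)

(19, 17)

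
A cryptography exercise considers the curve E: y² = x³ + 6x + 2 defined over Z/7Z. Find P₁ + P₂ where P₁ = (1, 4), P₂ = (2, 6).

(1, 3)

(1, 4) + (2, 6). λ = (6 - 4)/(2 - 1) ≡ 2/1 mod 7. 1⁻¹ ≡ 1 (mod 7), so λ ≡ 2.
  x = λ² - 1 - 2 = 4 - 3 ≡ 1; y = λ·(1 - 1) - 4 ≡ 3. → (1, 3)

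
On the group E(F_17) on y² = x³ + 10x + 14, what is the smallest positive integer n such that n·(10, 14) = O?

10

2P: tangent at (10, 14): λ = (3·10² + 10)/(2·14) ≡ 4/11. 11⁻¹ ≡ 14 (mod 17) since 11·14 = 154 ≡ 1, so λ ≡ 4·14 ≡ 5.
  x = λ² - 10 - 10 = 25 - 20 ≡ 5; y = λ·(10 - 5) - 14 ≡ 11. → (5, 11)
3P: (5, 11) + (10, 14). λ = (14 - 11)/(10 - 5) ≡ 3/5 mod 17. 5⁻¹ ≡ 7 (mod 17) since 5·7 = 35 ≡ 1, so λ ≡ 4.
  x = λ² - 5 - 10 = 16 - 15 ≡ 1; y = λ·(5 - 1) - 11 ≡ 5. → (1, 5)
4P: (1, 5) + (10, 14). λ = (14 - 5)/(10 - 1) ≡ 9/9 mod 17. 9⁻¹ ≡ 2 (mod 17) since 9·2 = 18 ≡ 1, so λ ≡ 1.
  x = λ² - 1 - 10 = 1 - 11 ≡ 7; y = λ·(1 - 7) - 5 ≡ 6. → (7, 6)
5P: (7, 6) + (10, 14). λ = (14 - 6)/(10 - 7) ≡ 8/3 mod 17. 3⁻¹ ≡ 6 (mod 17) since 3·6 = 18 ≡ 1, so λ ≡ 14.
  x = λ² - 7 - 10 = 196 - 17 ≡ 9; y = λ·(7 - 9) - 6 ≡ 0. → (9, 0)
6P: (9, 0) + (10, 14). λ = (14 - 0)/(10 - 9) ≡ 14/1 mod 17. 1⁻¹ ≡ 1 (mod 17), so λ ≡ 14.
  x = λ² - 9 - 10 = 196 - 19 ≡ 7; y = λ·(9 - 7) - 0 ≡ 11. → (7, 11)
7P: (7, 11) + (10, 14). λ = (14 - 11)/(10 - 7) ≡ 3/3 mod 17. 3⁻¹ ≡ 6 (mod 17) since 3·6 = 18 ≡ 1, so λ ≡ 1.
  x = λ² - 7 - 10 = 1 - 17 ≡ 1; y = λ·(7 - 1) - 11 ≡ 12. → (1, 12)
8P: (1, 12) + (10, 14). λ = (14 - 12)/(10 - 1) ≡ 2/9 mod 17. 9⁻¹ ≡ 2 (mod 17) since 9·2 = 18 ≡ 1, so λ ≡ 4.
  x = λ² - 1 - 10 = 16 - 11 ≡ 5; y = λ·(1 - 5) - 12 ≡ 6. → (5, 6)
9P: (5, 6) + (10, 14). λ = (14 - 6)/(10 - 5) ≡ 8/5 mod 17. 5⁻¹ ≡ 7 (mod 17) since 5·7 = 35 ≡ 1, so λ ≡ 5.
  x = λ² - 5 - 10 = 25 - 15 ≡ 10; y = λ·(5 - 10) - 6 ≡ 3. → (10, 3)
10P: (10, 3) + (10, 14): same x and y₁ ≡ -y₂, so the sum is O.
10P = O, so the order is 10.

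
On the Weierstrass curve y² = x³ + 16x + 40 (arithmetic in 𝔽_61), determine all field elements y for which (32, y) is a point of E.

21, 40

x³ + 16x + 40 = 33320 ≡ 14 (mod 61).
Square roots of 14 mod 61: 21 and 40 (since 21² = 441 ≡ 14).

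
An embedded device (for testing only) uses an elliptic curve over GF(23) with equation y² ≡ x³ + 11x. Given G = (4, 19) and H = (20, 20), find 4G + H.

First 4G:
Double-and-add on 4 = (100)₂. Start with G = (4, 19) for the leading 1-bit.
double: tangent at (4, 19): λ = (3·4² + 11)/(2·19) ≡ 13/15. 15⁻¹ ≡ 20 (mod 23) since 15·20 = 300 ≡ 1, so λ ≡ 13·20 ≡ 7.
  x = λ² - 4 - 4 = 49 - 8 ≡ 18; y = λ·(4 - 18) - 19 ≡ 21. → (18, 21)
double: tangent at (18, 21): λ = (3·18² + 11)/(2·21) ≡ 17/19. 19⁻¹ ≡ 17 (mod 23), so λ ≡ 17·17 ≡ 13.
  x = λ² - 18 - 18 = 169 - 36 ≡ 18; y = λ·(18 - 18) - 21 ≡ 2. → (18, 2)
4G = (18, 2).
Finally 4G + H:
(18, 2) + (20, 20). λ = (20 - 2)/(20 - 18) ≡ 18/2 mod 23. 2⁻¹ ≡ 12 (mod 23), so λ ≡ 9.
  x = λ² - 18 - 20 = 81 - 38 ≡ 20; y = λ·(18 - 20) - 2 ≡ 3. → (20, 3)

(20, 3)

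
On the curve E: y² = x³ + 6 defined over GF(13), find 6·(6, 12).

Write G = (6, 12).
Double-and-add on 6 = (110)₂. Start with G = (6, 12) for the leading 1-bit.
double: tangent at (6, 12): λ = (3·6² + 0)/(2·12) ≡ 4/11. 11⁻¹ ≡ 6 (mod 13), so λ ≡ 4·6 ≡ 11.
  x = λ² - 6 - 6 = 121 - 12 ≡ 5; y = λ·(6 - 5) - 12 ≡ 12. → (5, 12)
add G: (5, 12) + (6, 12). λ = (12 - 12)/(6 - 5) ≡ 0/1 mod 13. 1⁻¹ ≡ 1 (mod 13), so λ ≡ 0.
  x = λ² - 5 - 6 = 0 - 11 ≡ 2; y = λ·(5 - 2) - 12 ≡ 1. → (2, 1)
double: tangent at (2, 1): λ = (3·2² + 0)/(2·1) ≡ 12/2. 2⁻¹ ≡ 7 (mod 13) since 2·7 = 14 ≡ 1, so λ ≡ 12·7 ≡ 6.
  x = λ² - 2 - 2 = 36 - 4 ≡ 6; y = λ·(2 - 6) - 1 ≡ 1. → (6, 1)

(6, 1)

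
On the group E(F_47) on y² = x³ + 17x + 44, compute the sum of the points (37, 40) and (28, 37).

(3, 34)

(37, 40) + (28, 37). λ = (37 - 40)/(28 - 37) ≡ 44/38 mod 47. 38⁻¹ ≡ 26 (mod 47), so λ ≡ 16.
  x = λ² - 37 - 28 = 256 - 65 ≡ 3; y = λ·(37 - 3) - 40 ≡ 34. → (3, 34)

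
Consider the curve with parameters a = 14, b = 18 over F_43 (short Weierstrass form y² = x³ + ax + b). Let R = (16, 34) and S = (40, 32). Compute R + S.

(16, 34) + (40, 32). λ = (32 - 34)/(40 - 16) ≡ 41/24 mod 43. 24⁻¹ ≡ 9 (mod 43), so λ ≡ 25.
  x = λ² - 16 - 40 = 625 - 56 ≡ 10; y = λ·(16 - 10) - 34 ≡ 30. → (10, 30)

(10, 30)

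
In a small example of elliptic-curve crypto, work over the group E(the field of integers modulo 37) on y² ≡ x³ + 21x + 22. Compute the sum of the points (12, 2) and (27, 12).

(19, 18)

(12, 2) + (27, 12). λ = (12 - 2)/(27 - 12) ≡ 10/15 mod 37. 15⁻¹ ≡ 5 (mod 37) since 15·5 = 75 ≡ 1, so λ ≡ 13.
  x = λ² - 12 - 27 = 169 - 39 ≡ 19; y = λ·(12 - 19) - 2 ≡ 18. → (19, 18)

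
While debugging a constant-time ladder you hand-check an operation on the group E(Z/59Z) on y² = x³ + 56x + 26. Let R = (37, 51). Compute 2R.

(7, 42)

tangent at (37, 51): λ = (3·37² + 56)/(2·51) ≡ 33/43. 43⁻¹ ≡ 11 (mod 59) since 43·11 = 473 ≡ 1, so λ ≡ 33·11 ≡ 9.
  x = λ² - 37 - 37 = 81 - 74 ≡ 7; y = λ·(37 - 7) - 51 ≡ 42. → (7, 42)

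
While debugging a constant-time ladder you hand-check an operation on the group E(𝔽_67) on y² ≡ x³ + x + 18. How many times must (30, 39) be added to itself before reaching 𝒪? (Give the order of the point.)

2P: tangent at (30, 39): λ = (3·30² + 1)/(2·39) ≡ 21/11. 11⁻¹ ≡ 61 (mod 67), so λ ≡ 21·61 ≡ 8.
  x = λ² - 30 - 30 = 64 - 60 ≡ 4; y = λ·(30 - 4) - 39 ≡ 35. → (4, 35)
3P: (4, 35) + (30, 39). λ = (39 - 35)/(30 - 4) ≡ 4/26 mod 67. 26⁻¹ ≡ 49 (mod 67) since 26·49 = 1274 ≡ 1, so λ ≡ 62.
  x = λ² - 4 - 30 = 3844 - 34 ≡ 58; y = λ·(4 - 58) - 35 ≡ 34. → (58, 34)
4P: (58, 34) + (30, 39). λ = (39 - 34)/(30 - 58) ≡ 5/39 mod 67. 39⁻¹ ≡ 55 (mod 67), so λ ≡ 7.
  x = λ² - 58 - 30 = 49 - 88 ≡ 28; y = λ·(58 - 28) - 34 ≡ 42. → (28, 42)
5P: (28, 42) + (30, 39). λ = (39 - 42)/(30 - 28) ≡ 64/2 mod 67. 2⁻¹ ≡ 34 (mod 67), so λ ≡ 32.
  x = λ² - 28 - 30 = 1024 - 58 ≡ 28; y = λ·(28 - 28) - 42 ≡ 25. → (28, 25)
6P: (28, 25) + (30, 39). λ = (39 - 25)/(30 - 28) ≡ 14/2 mod 67. 2⁻¹ ≡ 34 (mod 67) since 2·34 = 68 ≡ 1, so λ ≡ 7.
  x = λ² - 28 - 30 = 49 - 58 ≡ 58; y = λ·(28 - 58) - 25 ≡ 33. → (58, 33)
7P: (58, 33) + (30, 39). λ = (39 - 33)/(30 - 58) ≡ 6/39 mod 67. 39⁻¹ ≡ 55 (mod 67) since 39·55 = 2145 ≡ 1, so λ ≡ 62.
  x = λ² - 58 - 30 = 3844 - 88 ≡ 4; y = λ·(58 - 4) - 33 ≡ 32. → (4, 32)
8P: (4, 32) + (30, 39). λ = (39 - 32)/(30 - 4) ≡ 7/26 mod 67. 26⁻¹ ≡ 49 (mod 67) since 26·49 = 1274 ≡ 1, so λ ≡ 8.
  x = λ² - 4 - 30 = 64 - 34 ≡ 30; y = λ·(4 - 30) - 32 ≡ 28. → (30, 28)
9P: (30, 28) + (30, 39): same x and y₁ ≡ -y₂, so the sum is 𝒪.
9P = 𝒪, so the order is 9.

9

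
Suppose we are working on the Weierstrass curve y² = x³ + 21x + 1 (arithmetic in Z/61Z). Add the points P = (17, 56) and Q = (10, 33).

(56, 25)

(17, 56) + (10, 33). λ = (33 - 56)/(10 - 17) ≡ 38/54 mod 61. 54⁻¹ ≡ 26 (mod 61), so λ ≡ 12.
  x = λ² - 17 - 10 = 144 - 27 ≡ 56; y = λ·(17 - 56) - 56 ≡ 25. → (56, 25)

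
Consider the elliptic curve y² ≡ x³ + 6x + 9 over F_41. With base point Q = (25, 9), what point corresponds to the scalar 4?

(14, 34)

Double-and-add on 4 = (100)₂. Start with Q = (25, 9) for the leading 1-bit.
double: tangent at (25, 9): λ = (3·25² + 6)/(2·9) ≡ 36/18. 18⁻¹ ≡ 16 (mod 41) since 18·16 = 288 ≡ 1, so λ ≡ 36·16 ≡ 2.
  x = λ² - 25 - 25 = 4 - 50 ≡ 36; y = λ·(25 - 36) - 9 ≡ 10. → (36, 10)
double: tangent at (36, 10): λ = (3·36² + 6)/(2·10) ≡ 40/20. 20⁻¹ ≡ 39 (mod 41), so λ ≡ 40·39 ≡ 2.
  x = λ² - 36 - 36 = 4 - 72 ≡ 14; y = λ·(36 - 14) - 10 ≡ 34. → (14, 34)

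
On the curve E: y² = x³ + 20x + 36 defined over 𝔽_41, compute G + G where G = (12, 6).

(19, 31)

tangent at (12, 6): λ = (3·12² + 20)/(2·6) ≡ 1/12. 12⁻¹ ≡ 24 (mod 41), so λ ≡ 1·24 ≡ 24.
  x = λ² - 12 - 12 = 576 - 24 ≡ 19; y = λ·(12 - 19) - 6 ≡ 31. → (19, 31)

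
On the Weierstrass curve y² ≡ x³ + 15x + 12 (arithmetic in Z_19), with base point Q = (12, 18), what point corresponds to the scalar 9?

Repeated addition: build up to 9Q.
2Q: tangent at (12, 18): λ = (3·12² + 15)/(2·18) ≡ 10/17. 17⁻¹ ≡ 9 (mod 19), so λ ≡ 10·9 ≡ 14.
  x = λ² - 12 - 12 = 196 - 24 ≡ 1; y = λ·(12 - 1) - 18 ≡ 3. → (1, 3)
3Q: (1, 3) + (12, 18). λ = (18 - 3)/(12 - 1) ≡ 15/11 mod 19. 11⁻¹ ≡ 7 (mod 19), so λ ≡ 10.
  x = λ² - 1 - 12 = 100 - 13 ≡ 11; y = λ·(1 - 11) - 3 ≡ 11. → (11, 11)
4Q: (11, 11) + (12, 18). λ = (18 - 11)/(12 - 11) ≡ 7/1 mod 19. 1⁻¹ ≡ 1 (mod 19), so λ ≡ 7.
  x = λ² - 11 - 12 = 49 - 23 ≡ 7; y = λ·(11 - 7) - 11 ≡ 17. → (7, 17)
5Q: (7, 17) + (12, 18). λ = (18 - 17)/(12 - 7) ≡ 1/5 mod 19. 5⁻¹ ≡ 4 (mod 19), so λ ≡ 4.
  x = λ² - 7 - 12 = 16 - 19 ≡ 16; y = λ·(7 - 16) - 17 ≡ 4. → (16, 4)
6Q: (16, 4) + (12, 18). λ = (18 - 4)/(12 - 16) ≡ 14/15 mod 19. 15⁻¹ ≡ 14 (mod 19), so λ ≡ 6.
  x = λ² - 16 - 12 = 36 - 28 ≡ 8; y = λ·(16 - 8) - 4 ≡ 6. → (8, 6)
7Q: (8, 6) + (12, 18). λ = (18 - 6)/(12 - 8) ≡ 12/4 mod 19. 4⁻¹ ≡ 5 (mod 19), so λ ≡ 3.
  x = λ² - 8 - 12 = 9 - 20 ≡ 8; y = λ·(8 - 8) - 6 ≡ 13. → (8, 13)
8Q: (8, 13) + (12, 18). λ = (18 - 13)/(12 - 8) ≡ 5/4 mod 19. 4⁻¹ ≡ 5 (mod 19), so λ ≡ 6.
  x = λ² - 8 - 12 = 36 - 20 ≡ 16; y = λ·(8 - 16) - 13 ≡ 15. → (16, 15)
9Q: (16, 15) + (12, 18). λ = (18 - 15)/(12 - 16) ≡ 3/15 mod 19. 15⁻¹ ≡ 14 (mod 19), so λ ≡ 4.
  x = λ² - 16 - 12 = 16 - 28 ≡ 7; y = λ·(16 - 7) - 15 ≡ 2. → (7, 2)

(7, 2)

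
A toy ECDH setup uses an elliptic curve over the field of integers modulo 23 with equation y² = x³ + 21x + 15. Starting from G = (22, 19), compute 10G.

Repeated addition: build up to 10G.
2G: tangent at (22, 19): λ = (3·22² + 21)/(2·19) ≡ 1/15. 15⁻¹ ≡ 20 (mod 23), so λ ≡ 1·20 ≡ 20.
  x = λ² - 22 - 22 = 400 - 44 ≡ 11; y = λ·(22 - 11) - 19 ≡ 17. → (11, 17)
3G: (11, 17) + (22, 19). λ = (19 - 17)/(22 - 11) ≡ 2/11 mod 23. 11⁻¹ ≡ 21 (mod 23) since 11·21 = 231 ≡ 1, so λ ≡ 19.
  x = λ² - 11 - 22 = 361 - 33 ≡ 6; y = λ·(11 - 6) - 17 ≡ 9. → (6, 9)
4G: (6, 9) + (22, 19). λ = (19 - 9)/(22 - 6) ≡ 10/16 mod 23. 16⁻¹ ≡ 13 (mod 23) since 16·13 = 208 ≡ 1, so λ ≡ 15.
  x = λ² - 6 - 22 = 225 - 28 ≡ 13; y = λ·(6 - 13) - 9 ≡ 1. → (13, 1)
5G: (13, 1) + (22, 19). λ = (19 - 1)/(22 - 13) ≡ 18/9 mod 23. 9⁻¹ ≡ 18 (mod 23) since 9·18 = 162 ≡ 1, so λ ≡ 2.
  x = λ² - 13 - 22 = 4 - 35 ≡ 15; y = λ·(13 - 15) - 1 ≡ 18. → (15, 18)
6G: (15, 18) + (22, 19). λ = (19 - 18)/(22 - 15) ≡ 1/7 mod 23. 7⁻¹ ≡ 10 (mod 23), so λ ≡ 10.
  x = λ² - 15 - 22 = 100 - 37 ≡ 17; y = λ·(15 - 17) - 18 ≡ 8. → (17, 8)
7G: (17, 8) + (22, 19). λ = (19 - 8)/(22 - 17) ≡ 11/5 mod 23. 5⁻¹ ≡ 14 (mod 23), so λ ≡ 16.
  x = λ² - 17 - 22 = 256 - 39 ≡ 10; y = λ·(17 - 10) - 8 ≡ 12. → (10, 12)
8G: (10, 12) + (22, 19). λ = (19 - 12)/(22 - 10) ≡ 7/12 mod 23. 12⁻¹ ≡ 2 (mod 23), so λ ≡ 14.
  x = λ² - 10 - 22 = 196 - 32 ≡ 3; y = λ·(10 - 3) - 12 ≡ 17. → (3, 17)
9G: (3, 17) + (22, 19). λ = (19 - 17)/(22 - 3) ≡ 2/19 mod 23. 19⁻¹ ≡ 17 (mod 23) since 19·17 = 323 ≡ 1, so λ ≡ 11.
  x = λ² - 3 - 22 = 121 - 25 ≡ 4; y = λ·(3 - 4) - 17 ≡ 18. → (4, 18)
10G: (4, 18) + (22, 19). λ = (19 - 18)/(22 - 4) ≡ 1/18 mod 23. 18⁻¹ ≡ 9 (mod 23) since 18·9 = 162 ≡ 1, so λ ≡ 9.
  x = λ² - 4 - 22 = 81 - 26 ≡ 9; y = λ·(4 - 9) - 18 ≡ 6. → (9, 6)

(9, 6)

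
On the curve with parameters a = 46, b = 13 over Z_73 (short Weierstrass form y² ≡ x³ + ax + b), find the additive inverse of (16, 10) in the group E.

(16, 63)

-(16, 10) = (16, -10 mod 73) = (16, 63).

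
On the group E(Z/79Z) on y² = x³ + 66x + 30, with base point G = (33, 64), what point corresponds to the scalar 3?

O

Repeated addition: build up to 3G.
2G: tangent at (33, 64): λ = (3·33² + 66)/(2·64) ≡ 15/49. 49⁻¹ ≡ 50 (mod 79), so λ ≡ 15·50 ≡ 39.
  x = λ² - 33 - 33 = 1521 - 66 ≡ 33; y = λ·(33 - 33) - 64 ≡ 15. → (33, 15)
3G: (33, 15) + (33, 64): same x and y₁ ≡ -y₂, so the sum is O.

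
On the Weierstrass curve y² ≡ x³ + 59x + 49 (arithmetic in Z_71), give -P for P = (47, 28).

(47, 43)

-(47, 28) = (47, -28 mod 71) = (47, 43).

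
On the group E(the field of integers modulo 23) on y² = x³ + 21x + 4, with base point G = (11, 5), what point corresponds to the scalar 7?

(10, 15)

Repeated addition: build up to 7G.
2G: tangent at (11, 5): λ = (3·11² + 21)/(2·5) ≡ 16/10. 10⁻¹ ≡ 7 (mod 23), so λ ≡ 16·7 ≡ 20.
  x = λ² - 11 - 11 = 400 - 22 ≡ 10; y = λ·(11 - 10) - 5 ≡ 15. → (10, 15)
3G: (10, 15) + (11, 5). λ = (5 - 15)/(11 - 10) ≡ 13/1 mod 23. 1⁻¹ ≡ 1 (mod 23) since 1·1 = 1 ≡ 1, so λ ≡ 13.
  x = λ² - 10 - 11 = 169 - 21 ≡ 10; y = λ·(10 - 10) - 15 ≡ 8. → (10, 8)
4G: (10, 8) + (11, 5). λ = (5 - 8)/(11 - 10) ≡ 20/1 mod 23. 1⁻¹ ≡ 1 (mod 23) since 1·1 = 1 ≡ 1, so λ ≡ 20.
  x = λ² - 10 - 11 = 400 - 21 ≡ 11; y = λ·(10 - 11) - 8 ≡ 18. → (11, 18)
5G: (11, 18) + (11, 5): same x and y₁ ≡ -y₂, so the sum is the point at infinity.
6G: the point at infinity + (11, 5) = (11, 5) (identity).
7G: tangent at (11, 5): λ = (3·11² + 21)/(2·5) ≡ 16/10. 10⁻¹ ≡ 7 (mod 23) since 10·7 = 70 ≡ 1, so λ ≡ 16·7 ≡ 20.
  x = λ² - 11 - 11 = 400 - 22 ≡ 10; y = λ·(11 - 10) - 5 ≡ 15. → (10, 15)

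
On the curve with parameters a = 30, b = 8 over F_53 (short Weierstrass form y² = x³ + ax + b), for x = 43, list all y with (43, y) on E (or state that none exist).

none

x³ + 30x + 8 = 80805 ≡ 33 (mod 53).
33 is a non-residue mod 53; no y exists.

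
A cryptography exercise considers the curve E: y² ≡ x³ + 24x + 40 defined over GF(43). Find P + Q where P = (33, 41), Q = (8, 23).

(3, 15)

(33, 41) + (8, 23). λ = (23 - 41)/(8 - 33) ≡ 25/18 mod 43. 18⁻¹ ≡ 12 (mod 43), so λ ≡ 42.
  x = λ² - 33 - 8 = 1764 - 41 ≡ 3; y = λ·(33 - 3) - 41 ≡ 15. → (3, 15)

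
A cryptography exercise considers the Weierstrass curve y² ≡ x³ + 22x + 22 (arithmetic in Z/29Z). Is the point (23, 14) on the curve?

yes

y² = 14² ≡ 22; x³ + 22x + 22 = 12695 ≡ 22 (mod 29). 22 = 22.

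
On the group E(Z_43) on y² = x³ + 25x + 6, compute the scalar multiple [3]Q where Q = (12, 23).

(9, 10)

Repeated addition: build up to 3Q.
2Q: tangent at (12, 23): λ = (3·12² + 25)/(2·23) ≡ 27/3. 3⁻¹ ≡ 29 (mod 43) since 3·29 = 87 ≡ 1, so λ ≡ 27·29 ≡ 9.
  x = λ² - 12 - 12 = 81 - 24 ≡ 14; y = λ·(12 - 14) - 23 ≡ 2. → (14, 2)
3Q: (14, 2) + (12, 23). λ = (23 - 2)/(12 - 14) ≡ 21/41 mod 43. 41⁻¹ ≡ 21 (mod 43), so λ ≡ 11.
  x = λ² - 14 - 12 = 121 - 26 ≡ 9; y = λ·(14 - 9) - 2 ≡ 10. → (9, 10)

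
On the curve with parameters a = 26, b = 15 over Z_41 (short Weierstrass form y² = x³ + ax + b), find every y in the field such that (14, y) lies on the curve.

x³ + 26x + 15 = 3123 ≡ 7 (mod 41).
7 is a non-residue mod 41; no y exists.

none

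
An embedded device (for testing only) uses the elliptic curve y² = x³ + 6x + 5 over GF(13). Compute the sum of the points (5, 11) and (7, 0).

(2, 5)

(5, 11) + (7, 0). λ = (0 - 11)/(7 - 5) ≡ 2/2 mod 13. 2⁻¹ ≡ 7 (mod 13), so λ ≡ 1.
  x = λ² - 5 - 7 = 1 - 12 ≡ 2; y = λ·(5 - 2) - 11 ≡ 5. → (2, 5)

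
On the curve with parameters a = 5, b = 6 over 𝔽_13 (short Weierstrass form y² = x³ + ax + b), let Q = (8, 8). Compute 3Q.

Repeated addition: build up to 3Q.
2Q: tangent at (8, 8): λ = (3·8² + 5)/(2·8) ≡ 2/3. 3⁻¹ ≡ 9 (mod 13), so λ ≡ 2·9 ≡ 5.
  x = λ² - 8 - 8 = 25 - 16 ≡ 9; y = λ·(8 - 9) - 8 ≡ 0. → (9, 0)
3Q: (9, 0) + (8, 8). λ = (8 - 0)/(8 - 9) ≡ 8/12 mod 13. 12⁻¹ ≡ 12 (mod 13), so λ ≡ 5.
  x = λ² - 9 - 8 = 25 - 17 ≡ 8; y = λ·(9 - 8) - 0 ≡ 5. → (8, 5)

(8, 5)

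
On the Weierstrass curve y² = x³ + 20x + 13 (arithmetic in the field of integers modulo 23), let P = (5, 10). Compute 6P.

(20, 15)

Double-and-add on 6 = (110)₂. Start with P = (5, 10) for the leading 1-bit.
double: tangent at (5, 10): λ = (3·5² + 20)/(2·10) ≡ 3/20. 20⁻¹ ≡ 15 (mod 23) since 20·15 = 300 ≡ 1, so λ ≡ 3·15 ≡ 22.
  x = λ² - 5 - 5 = 484 - 10 ≡ 14; y = λ·(5 - 14) - 10 ≡ 22. → (14, 22)
add P: (14, 22) + (5, 10). λ = (10 - 22)/(5 - 14) ≡ 11/14 mod 23. 14⁻¹ ≡ 5 (mod 23) since 14·5 = 70 ≡ 1, so λ ≡ 9.
  x = λ² - 14 - 5 = 81 - 19 ≡ 16; y = λ·(14 - 16) - 22 ≡ 6. → (16, 6)
double: tangent at (16, 6): λ = (3·16² + 20)/(2·6) ≡ 6/12. 12⁻¹ ≡ 2 (mod 23) since 12·2 = 24 ≡ 1, so λ ≡ 6·2 ≡ 12.
  x = λ² - 16 - 16 = 144 - 32 ≡ 20; y = λ·(16 - 20) - 6 ≡ 15. → (20, 15)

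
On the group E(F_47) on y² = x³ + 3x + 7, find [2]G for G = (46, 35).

(5, 37)

tangent at (46, 35): λ = (3·46² + 3)/(2·35) ≡ 6/23. 23⁻¹ ≡ 45 (mod 47) since 23·45 = 1035 ≡ 1, so λ ≡ 6·45 ≡ 35.
  x = λ² - 46 - 46 = 1225 - 92 ≡ 5; y = λ·(46 - 5) - 35 ≡ 37. → (5, 37)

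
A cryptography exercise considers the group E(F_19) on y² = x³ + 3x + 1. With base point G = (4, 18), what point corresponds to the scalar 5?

Double-and-add on 5 = (101)₂. Start with G = (4, 18) for the leading 1-bit.
double: tangent at (4, 18): λ = (3·4² + 3)/(2·18) ≡ 13/17. 17⁻¹ ≡ 9 (mod 19), so λ ≡ 13·9 ≡ 3.
  x = λ² - 4 - 4 = 9 - 8 ≡ 1; y = λ·(4 - 1) - 18 ≡ 10. → (1, 10)
double: tangent at (1, 10): λ = (3·1² + 3)/(2·10) ≡ 6/1. 1⁻¹ ≡ 1 (mod 19) since 1·1 = 1 ≡ 1, so λ ≡ 6·1 ≡ 6.
  x = λ² - 1 - 1 = 36 - 2 ≡ 15; y = λ·(1 - 15) - 10 ≡ 1. → (15, 1)
add G: (15, 1) + (4, 18). λ = (18 - 1)/(4 - 15) ≡ 17/8 mod 19. 8⁻¹ ≡ 12 (mod 19) since 8·12 = 96 ≡ 1, so λ ≡ 14.
  x = λ² - 15 - 4 = 196 - 19 ≡ 6; y = λ·(15 - 6) - 1 ≡ 11. → (6, 11)

(6, 11)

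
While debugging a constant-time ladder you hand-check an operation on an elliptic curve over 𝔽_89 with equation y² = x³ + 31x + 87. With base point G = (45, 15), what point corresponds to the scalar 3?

Repeated addition: build up to 3G.
2G: tangent at (45, 15): λ = (3·45² + 31)/(2·15) ≡ 54/30. 30⁻¹ ≡ 3 (mod 89) since 30·3 = 90 ≡ 1, so λ ≡ 54·3 ≡ 73.
  x = λ² - 45 - 45 = 5329 - 90 ≡ 77; y = λ·(45 - 77) - 15 ≡ 52. → (77, 52)
3G: (77, 52) + (45, 15). λ = (15 - 52)/(45 - 77) ≡ 52/57 mod 89. 57⁻¹ ≡ 25 (mod 89), so λ ≡ 54.
  x = λ² - 77 - 45 = 2916 - 122 ≡ 35; y = λ·(77 - 35) - 52 ≡ 80. → (35, 80)

(35, 80)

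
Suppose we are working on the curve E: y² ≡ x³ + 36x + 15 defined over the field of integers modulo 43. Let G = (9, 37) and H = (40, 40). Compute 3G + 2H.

(40, 3)

First 3G:
Repeated addition: build up to 3G.
2G: tangent at (9, 37): λ = (3·9² + 36)/(2·37) ≡ 21/31. 31⁻¹ ≡ 25 (mod 43), so λ ≡ 21·25 ≡ 9.
  x = λ² - 9 - 9 = 81 - 18 ≡ 20; y = λ·(9 - 20) - 37 ≡ 36. → (20, 36)
3G: (20, 36) + (9, 37). λ = (37 - 36)/(9 - 20) ≡ 1/32 mod 43. 32⁻¹ ≡ 39 (mod 43), so λ ≡ 39.
  x = λ² - 20 - 9 = 1521 - 29 ≡ 30; y = λ·(20 - 30) - 36 ≡ 4. → (30, 4)
3G = (30, 4).
Next 2H:
Repeated addition: build up to 2H.
2H: tangent at (40, 40): λ = (3·40² + 36)/(2·40) ≡ 20/37. 37⁻¹ ≡ 7 (mod 43), so λ ≡ 20·7 ≡ 11.
  x = λ² - 40 - 40 = 121 - 80 ≡ 41; y = λ·(40 - 41) - 40 ≡ 35. → (41, 35)
2H = (41, 35).
Finally 3G + 2H:
(30, 4) + (41, 35). λ = (35 - 4)/(41 - 30) ≡ 31/11 mod 43. 11⁻¹ ≡ 4 (mod 43), so λ ≡ 38.
  x = λ² - 30 - 41 = 1444 - 71 ≡ 40; y = λ·(30 - 40) - 4 ≡ 3. → (40, 3)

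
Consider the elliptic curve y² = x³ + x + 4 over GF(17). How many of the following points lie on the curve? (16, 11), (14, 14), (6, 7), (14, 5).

2

(16, 11): 11² ≡ 2, rhs ≡ 2 → on.
(14, 14): 14² ≡ 9, rhs ≡ 8 → off.
(6, 7): 7² ≡ 15, rhs ≡ 5 → off.
(14, 5): 5² ≡ 8, rhs ≡ 8 → on.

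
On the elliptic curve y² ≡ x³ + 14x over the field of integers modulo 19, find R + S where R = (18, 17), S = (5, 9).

(2, 6)

(18, 17) + (5, 9). λ = (9 - 17)/(5 - 18) ≡ 11/6 mod 19. 6⁻¹ ≡ 16 (mod 19), so λ ≡ 5.
  x = λ² - 18 - 5 = 25 - 23 ≡ 2; y = λ·(18 - 2) - 17 ≡ 6. → (2, 6)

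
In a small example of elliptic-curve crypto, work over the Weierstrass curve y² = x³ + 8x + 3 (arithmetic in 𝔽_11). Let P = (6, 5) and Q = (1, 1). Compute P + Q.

(2, 7)

(6, 5) + (1, 1). λ = (1 - 5)/(1 - 6) ≡ 7/6 mod 11. 6⁻¹ ≡ 2 (mod 11), so λ ≡ 3.
  x = λ² - 6 - 1 = 9 - 7 ≡ 2; y = λ·(6 - 2) - 5 ≡ 7. → (2, 7)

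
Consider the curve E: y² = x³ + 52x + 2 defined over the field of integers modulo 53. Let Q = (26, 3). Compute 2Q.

(16, 1)

tangent at (26, 3): λ = (3·26² + 52)/(2·3) ≡ 13/6. 6⁻¹ ≡ 9 (mod 53), so λ ≡ 13·9 ≡ 11.
  x = λ² - 26 - 26 = 121 - 52 ≡ 16; y = λ·(26 - 16) - 3 ≡ 1. → (16, 1)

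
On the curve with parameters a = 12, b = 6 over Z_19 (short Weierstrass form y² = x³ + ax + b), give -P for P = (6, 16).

(6, 3)

-(6, 16) = (6, -16 mod 19) = (6, 3).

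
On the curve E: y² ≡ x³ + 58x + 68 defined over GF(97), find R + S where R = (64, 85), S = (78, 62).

(74, 70)

(64, 85) + (78, 62). λ = (62 - 85)/(78 - 64) ≡ 74/14 mod 97. 14⁻¹ ≡ 7 (mod 97) since 14·7 = 98 ≡ 1, so λ ≡ 33.
  x = λ² - 64 - 78 = 1089 - 142 ≡ 74; y = λ·(64 - 74) - 85 ≡ 70. → (74, 70)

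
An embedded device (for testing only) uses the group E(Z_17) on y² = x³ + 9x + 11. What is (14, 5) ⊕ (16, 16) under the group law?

(14, 5) + (16, 16). λ = (16 - 5)/(16 - 14) ≡ 11/2 mod 17. 2⁻¹ ≡ 9 (mod 17), so λ ≡ 14.
  x = λ² - 14 - 16 = 196 - 30 ≡ 13; y = λ·(14 - 13) - 5 ≡ 9. → (13, 9)

(13, 9)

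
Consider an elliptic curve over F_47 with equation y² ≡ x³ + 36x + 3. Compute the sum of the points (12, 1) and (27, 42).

(12, 1) + (27, 42). λ = (42 - 1)/(27 - 12) ≡ 41/15 mod 47. 15⁻¹ ≡ 22 (mod 47), so λ ≡ 9.
  x = λ² - 12 - 27 = 81 - 39 ≡ 42; y = λ·(12 - 42) - 1 ≡ 11. → (42, 11)

(42, 11)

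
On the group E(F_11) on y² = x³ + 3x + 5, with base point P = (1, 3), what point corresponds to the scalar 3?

Repeated addition: build up to 3P.
2P: tangent at (1, 3): λ = (3·1² + 3)/(2·3) ≡ 6/6. 6⁻¹ ≡ 2 (mod 11), so λ ≡ 6·2 ≡ 1.
  x = λ² - 1 - 1 = 1 - 2 ≡ 10; y = λ·(1 - 10) - 3 ≡ 10. → (10, 10)
3P: (10, 10) + (1, 3). λ = (3 - 10)/(1 - 10) ≡ 4/2 mod 11. 2⁻¹ ≡ 6 (mod 11), so λ ≡ 2.
  x = λ² - 10 - 1 = 4 - 11 ≡ 4; y = λ·(10 - 4) - 10 ≡ 2. → (4, 2)

(4, 2)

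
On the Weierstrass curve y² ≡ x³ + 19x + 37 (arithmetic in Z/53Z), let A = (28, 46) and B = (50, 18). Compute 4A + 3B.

(20, 34)

First 4A:
Repeated addition: build up to 4A.
2A: tangent at (28, 46): λ = (3·28² + 19)/(2·46) ≡ 39/39. 39⁻¹ ≡ 34 (mod 53), so λ ≡ 39·34 ≡ 1.
  x = λ² - 28 - 28 = 1 - 56 ≡ 51; y = λ·(28 - 51) - 46 ≡ 37. → (51, 37)
3A: (51, 37) + (28, 46). λ = (46 - 37)/(28 - 51) ≡ 9/30 mod 53. 30⁻¹ ≡ 23 (mod 53) since 30·23 = 690 ≡ 1, so λ ≡ 48.
  x = λ² - 51 - 28 = 2304 - 79 ≡ 52; y = λ·(51 - 52) - 37 ≡ 21. → (52, 21)
4A: (52, 21) + (28, 46). λ = (46 - 21)/(28 - 52) ≡ 25/29 mod 53. 29⁻¹ ≡ 11 (mod 53) since 29·11 = 319 ≡ 1, so λ ≡ 10.
  x = λ² - 52 - 28 = 100 - 80 ≡ 20; y = λ·(52 - 20) - 21 ≡ 34. → (20, 34)
4A = (20, 34).
Next 3B:
Repeated addition: build up to 3B.
2B: tangent at (50, 18): λ = (3·50² + 19)/(2·18) ≡ 46/36. 36⁻¹ ≡ 28 (mod 53), so λ ≡ 46·28 ≡ 16.
  x = λ² - 50 - 50 = 256 - 100 ≡ 50; y = λ·(50 - 50) - 18 ≡ 35. → (50, 35)
3B: (50, 35) + (50, 18): same x and y₁ ≡ -y₂, so the sum is 𝒪.
3B = 𝒪.
Finally 4A + 3B:
(20, 34) + 𝒪 = (20, 34) (identity).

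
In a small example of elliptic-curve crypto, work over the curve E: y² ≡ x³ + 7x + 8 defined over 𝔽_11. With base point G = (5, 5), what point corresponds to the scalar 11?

(7, 2)

Repeated addition: build up to 11G.
2G: tangent at (5, 5): λ = (3·5² + 7)/(2·5) ≡ 5/10. 10⁻¹ ≡ 10 (mod 11), so λ ≡ 5·10 ≡ 6.
  x = λ² - 5 - 5 = 36 - 10 ≡ 4; y = λ·(5 - 4) - 5 ≡ 1. → (4, 1)
3G: (4, 1) + (5, 5). λ = (5 - 1)/(5 - 4) ≡ 4/1 mod 11. 1⁻¹ ≡ 1 (mod 11), so λ ≡ 4.
  x = λ² - 4 - 5 = 16 - 9 ≡ 7; y = λ·(4 - 7) - 1 ≡ 9. → (7, 9)
4G: (7, 9) + (5, 5). λ = (5 - 9)/(5 - 7) ≡ 7/9 mod 11. 9⁻¹ ≡ 5 (mod 11), so λ ≡ 2.
  x = λ² - 7 - 5 = 4 - 12 ≡ 3; y = λ·(7 - 3) - 9 ≡ 10. → (3, 10)
5G: (3, 10) + (5, 5). λ = (5 - 10)/(5 - 3) ≡ 6/2 mod 11. 2⁻¹ ≡ 6 (mod 11), so λ ≡ 3.
  x = λ² - 3 - 5 = 9 - 8 ≡ 1; y = λ·(3 - 1) - 10 ≡ 7. → (1, 7)
6G: (1, 7) + (5, 5). λ = (5 - 7)/(5 - 1) ≡ 9/4 mod 11. 4⁻¹ ≡ 3 (mod 11) since 4·3 = 12 ≡ 1, so λ ≡ 5.
  x = λ² - 1 - 5 = 25 - 6 ≡ 8; y = λ·(1 - 8) - 7 ≡ 2. → (8, 2)
7G: (8, 2) + (5, 5). λ = (5 - 2)/(5 - 8) ≡ 3/8 mod 11. 8⁻¹ ≡ 7 (mod 11), so λ ≡ 10.
  x = λ² - 8 - 5 = 100 - 13 ≡ 10; y = λ·(8 - 10) - 2 ≡ 0. → (10, 0)
8G: (10, 0) + (5, 5). λ = (5 - 0)/(5 - 10) ≡ 5/6 mod 11. 6⁻¹ ≡ 2 (mod 11), so λ ≡ 10.
  x = λ² - 10 - 5 = 100 - 15 ≡ 8; y = λ·(10 - 8) - 0 ≡ 9. → (8, 9)
9G: (8, 9) + (5, 5). λ = (5 - 9)/(5 - 8) ≡ 7/8 mod 11. 8⁻¹ ≡ 7 (mod 11) since 8·7 = 56 ≡ 1, so λ ≡ 5.
  x = λ² - 8 - 5 = 25 - 13 ≡ 1; y = λ·(8 - 1) - 9 ≡ 4. → (1, 4)
10G: (1, 4) + (5, 5). λ = (5 - 4)/(5 - 1) ≡ 1/4 mod 11. 4⁻¹ ≡ 3 (mod 11), so λ ≡ 3.
  x = λ² - 1 - 5 = 9 - 6 ≡ 3; y = λ·(1 - 3) - 4 ≡ 1. → (3, 1)
11G: (3, 1) + (5, 5). λ = (5 - 1)/(5 - 3) ≡ 4/2 mod 11. 2⁻¹ ≡ 6 (mod 11), so λ ≡ 2.
  x = λ² - 3 - 5 = 4 - 8 ≡ 7; y = λ·(3 - 7) - 1 ≡ 2. → (7, 2)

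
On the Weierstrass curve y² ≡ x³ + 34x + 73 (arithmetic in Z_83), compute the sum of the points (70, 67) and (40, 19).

(70, 67) + (40, 19). λ = (19 - 67)/(40 - 70) ≡ 35/53 mod 83. 53⁻¹ ≡ 47 (mod 83) since 53·47 = 2491 ≡ 1, so λ ≡ 68.
  x = λ² - 70 - 40 = 4624 - 110 ≡ 32; y = λ·(70 - 32) - 67 ≡ 27. → (32, 27)

(32, 27)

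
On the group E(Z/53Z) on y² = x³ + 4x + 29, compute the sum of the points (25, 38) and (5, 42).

(40, 18)

(25, 38) + (5, 42). λ = (42 - 38)/(5 - 25) ≡ 4/33 mod 53. 33⁻¹ ≡ 45 (mod 53), so λ ≡ 21.
  x = λ² - 25 - 5 = 441 - 30 ≡ 40; y = λ·(25 - 40) - 38 ≡ 18. → (40, 18)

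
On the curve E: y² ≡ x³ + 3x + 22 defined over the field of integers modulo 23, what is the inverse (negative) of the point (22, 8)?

-(22, 8) = (22, -8 mod 23) = (22, 15).

(22, 15)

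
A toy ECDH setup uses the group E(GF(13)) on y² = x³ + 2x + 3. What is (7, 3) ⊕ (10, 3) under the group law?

(9, 10)

(7, 3) + (10, 3). λ = (3 - 3)/(10 - 7) ≡ 0/3 mod 13. 3⁻¹ ≡ 9 (mod 13) since 3·9 = 27 ≡ 1, so λ ≡ 0.
  x = λ² - 7 - 10 = 0 - 17 ≡ 9; y = λ·(7 - 9) - 3 ≡ 10. → (9, 10)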